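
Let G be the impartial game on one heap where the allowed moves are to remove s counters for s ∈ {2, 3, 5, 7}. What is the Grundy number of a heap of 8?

Grundy values for subtraction set {2, 3, 5, 7}:
k:     0  1  2  3  4  5  6  7  8
g(k):  0  0  1  1  2  2  3  3  4
So g(8) = 4.

4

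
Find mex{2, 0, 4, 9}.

1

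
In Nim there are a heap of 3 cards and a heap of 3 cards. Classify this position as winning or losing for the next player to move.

Compute the nim-sum pairwise:
3 XOR 3 = 0
The nim-sum is 0, so this is a P-position: the player to move is in a losing position under optimal play.

Losing position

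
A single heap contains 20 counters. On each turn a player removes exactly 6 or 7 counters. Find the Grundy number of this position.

Compute g(0), g(1), … for moves {6, 7}:
k:     0  1  2  3  4  5  6  7  8  9 10 11 12 13 14 15 16 17 18 19 20
g(k):  0  0  0  0  0  0  1  1  1  1  1  1  2  0  0  0  0  0  0  1  1
So g(20) = 1.

1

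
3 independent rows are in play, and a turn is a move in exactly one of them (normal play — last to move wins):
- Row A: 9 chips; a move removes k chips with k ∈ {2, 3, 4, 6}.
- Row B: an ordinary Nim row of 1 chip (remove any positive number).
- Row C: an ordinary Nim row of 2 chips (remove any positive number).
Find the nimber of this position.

Grundy values for row A (subtraction set {2, 3, 4, 6}):
g(0) = mex{} = 0
g(1) = mex{} = 0
g(2) = mex{0} = 1
g(3) = mex{0} = 1
g(4) = mex{0,1} = 2
g(5) = mex{0,1} = 2
g(6) = mex{0,1,2} = 3
g(7) = mex{0,1,2} = 3
g(8) = mex{1,2,3} = 0
g(9) = mex{1,2,3} = 0
So g(9) = 0.
Row B is a plain Nim row of size 1, so its Grundy value is 1.
Row C is a plain Nim row of size 2, so its Grundy value is 2.
The value of a disjunctive sum is the nim-sum of the parts.
Combined value = 0 XOR 1 XOR 2 = 3.

3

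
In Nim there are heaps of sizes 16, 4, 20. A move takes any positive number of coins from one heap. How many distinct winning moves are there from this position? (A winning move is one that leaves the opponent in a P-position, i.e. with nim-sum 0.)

0

Compute the nim-sum pairwise:
16 ⊕ 4 = 20
20 ⊕ 20 = 0
The nim-sum is already 0, so every move leaves a nonzero nim-sum — there are no winning moves.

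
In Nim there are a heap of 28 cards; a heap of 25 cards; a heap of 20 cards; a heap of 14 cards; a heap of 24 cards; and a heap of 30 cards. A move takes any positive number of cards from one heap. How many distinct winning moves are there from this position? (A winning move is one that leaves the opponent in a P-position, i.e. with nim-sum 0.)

Nim-sum: 28 ^ 25 ^ 20 ^ 14 ^ 24 ^ 30 = 25.
The overall nim-sum is X = 25. A heap of size p has a winning move iff p XOR X < p (reduce it to p XOR X).
  28: 28 XOR 25 = 5 < 28 — winning move (to 5).
  25: 25 XOR 25 = 0 < 25 — winning move (to 0).
  20: 20 XOR 25 = 13 < 20 — winning move (to 13).
  14: 14 XOR 25 = 23 ≥ 14 — no move.
  24: 24 XOR 25 = 1 < 24 — winning move (to 1).
  30: 30 XOR 25 = 7 < 30 — winning move (to 7).
That gives 5 winning moves.

5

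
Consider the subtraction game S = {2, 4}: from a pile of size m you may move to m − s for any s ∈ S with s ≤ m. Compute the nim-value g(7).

0

Build the Grundy sequence with g(k) = mex{g(k−s) : s ∈ {2, 4}, s ≤ k}:
k:     0  1  2  3  4  5  6  7
g(k):  0  0  1  1  2  2  0  0
So g(7) = 0.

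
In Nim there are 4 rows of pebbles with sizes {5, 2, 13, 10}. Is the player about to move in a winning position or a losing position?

Losing position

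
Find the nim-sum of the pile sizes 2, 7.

5

Nim-sum: 2 XOR 7 = 5.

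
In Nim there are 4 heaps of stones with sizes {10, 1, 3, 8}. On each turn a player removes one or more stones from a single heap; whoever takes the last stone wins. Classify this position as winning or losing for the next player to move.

Write each in binary and XOR column by column:
  1010  (10)
  0001  (1)
  0011  (3)
  1000  (8)
  ----
  0000  (0)
The nim-sum is 0, so this is a P-position: the player to move is in a losing position under optimal play.

Losing position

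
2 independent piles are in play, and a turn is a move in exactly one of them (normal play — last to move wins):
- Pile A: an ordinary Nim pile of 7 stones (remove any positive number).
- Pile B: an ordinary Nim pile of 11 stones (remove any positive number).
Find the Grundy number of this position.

Pile A is a plain Nim pile of size 7, so its Grundy value is 7.
Pile B is a plain Nim pile of size 11, so its Grundy value is 11.
The value of a disjunctive sum is the nim-sum of the parts.
Combined value = 7 ⊕ 11 = 12.

12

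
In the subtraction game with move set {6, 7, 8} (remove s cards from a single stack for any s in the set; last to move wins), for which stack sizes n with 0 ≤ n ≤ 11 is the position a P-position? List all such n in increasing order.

0, 1, 2, 3, 4, 5

Grundy values for subtraction set {6, 7, 8}:
k:     0  1  2  3  4  5  6  7  8  9 10 11
g(k):  0  0  0  0  0  0  1  1  1  1  1  1
The P-positions (g = 0) in 0..11 are 0, 1, 2, 3, 4, 5.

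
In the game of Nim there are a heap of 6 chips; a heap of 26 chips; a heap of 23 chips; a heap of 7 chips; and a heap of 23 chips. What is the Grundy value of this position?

27

Bitwise XOR of the heap sizes:
  00110  (6)
  11010  (26)
  10111  (23)
  00111  (7)
  10111  (23)
  -----
  11011  (27)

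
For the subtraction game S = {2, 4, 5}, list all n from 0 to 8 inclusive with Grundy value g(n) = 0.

0, 1, 7, 8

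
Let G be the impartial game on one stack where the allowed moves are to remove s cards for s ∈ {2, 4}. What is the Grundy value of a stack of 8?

1

Grundy values for subtraction set {2, 4}:
g(0) = mex{} = 0
g(1) = mex{} = 0
g(2) = mex{0} = 1
g(3) = mex{0} = 1
g(4) = mex{0,1} = 2
g(5) = mex{0,1} = 2
g(6) = mex{1,2} = 0
g(7) = mex{1,2} = 0
g(8) = mex{0,2} = 1
So g(8) = 1.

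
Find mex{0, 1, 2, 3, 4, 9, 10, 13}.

The values 0, 1, 2, 3, 4 are all present; 5 is the first non-negative integer missing from the set.

5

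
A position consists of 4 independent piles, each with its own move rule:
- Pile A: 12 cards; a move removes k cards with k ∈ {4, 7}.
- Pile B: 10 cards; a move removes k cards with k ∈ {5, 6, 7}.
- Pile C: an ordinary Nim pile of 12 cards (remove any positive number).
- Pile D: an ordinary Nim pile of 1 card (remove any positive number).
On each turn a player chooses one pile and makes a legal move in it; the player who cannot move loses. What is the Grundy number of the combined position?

Grundy values for pile A (subtraction set {4, 7}):
g(0) = mex{} = 0
g(1) = mex{} = 0
g(2) = mex{} = 0
g(3) = mex{} = 0
g(4) = mex{0} = 1
g(5) = mex{0} = 1
g(6) = mex{0} = 1
g(7) = mex{0} = 1
g(8) = mex{0,1} = 2
g(9) = mex{0,1} = 2
g(10) = mex{0,1} = 2
g(11) = mex{1} = 0
g(12) = mex{1,2} = 0
So g(12) = 0.
For pile B, compute g(0), g(1), … with moves {5, 6, 7}:
k:     0  1  2  3  4  5  6  7  8  9 10
g(k):  0  0  0  0  0  1  1  1  1  1  2
So g(10) = 2.
Pile C is a plain Nim pile of size 12, so its Grundy value is 12.
Pile D is a plain Nim pile of size 1, so its Grundy value is 1.
By the Sprague-Grundy theorem, the Grundy value of a sum of independent games is the XOR of the component values.
Combined value = 0 XOR 2 XOR 12 XOR 1 = 15.

15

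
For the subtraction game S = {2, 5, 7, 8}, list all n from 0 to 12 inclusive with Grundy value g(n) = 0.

Grundy values for subtraction set {2, 5, 7, 8}:
k:     0  1  2  3  4  5  6  7  8  9 10 11 12
g(k):  0  0  1  1  0  2  1  3  2  2  0  3  1
The P-positions (g = 0) in 0..12 are 0, 1, 4, 10.

0, 1, 4, 10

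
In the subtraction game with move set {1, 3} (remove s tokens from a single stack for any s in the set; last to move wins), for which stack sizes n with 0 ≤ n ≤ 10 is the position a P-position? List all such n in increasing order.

0, 2, 4, 6, 8, 10

Grundy values for subtraction set {1, 3}:
k:     0  1  2  3  4  5  6  7  8  9 10
g(k):  0  1  0  1  0  1  0  1  0  1  0
The P-positions (g = 0) in 0..10 are 0, 2, 4, 6, 8, 10.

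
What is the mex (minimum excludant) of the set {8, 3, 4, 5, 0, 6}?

1

0 is in the set but 1 is not, so the mex is 1.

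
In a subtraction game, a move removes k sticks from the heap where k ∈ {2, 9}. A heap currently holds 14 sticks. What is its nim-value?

1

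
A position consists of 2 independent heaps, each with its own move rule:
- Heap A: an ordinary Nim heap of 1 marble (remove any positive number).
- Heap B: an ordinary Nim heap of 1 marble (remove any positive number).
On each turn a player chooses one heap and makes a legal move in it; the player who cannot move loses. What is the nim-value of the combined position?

Heap A is a plain Nim heap of size 1, so its Grundy value is 1.
Heap B is a plain Nim heap of size 1, so its Grundy value is 1.
The value of a disjunctive sum is the nim-sum of the parts.
Combined value = 1 ⊕ 1 = 0.

0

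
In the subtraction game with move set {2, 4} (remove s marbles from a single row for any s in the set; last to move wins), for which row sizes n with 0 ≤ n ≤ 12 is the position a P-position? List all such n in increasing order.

0, 1, 6, 7, 12

Grundy values for subtraction set {2, 4}:
g(0) = mex{} = 0
g(1) = mex{} = 0
g(2) = mex{0} = 1
g(3) = mex{0} = 1
g(4) = mex{0,1} = 2
g(5) = mex{0,1} = 2
g(6) = mex{1,2} = 0
g(7) = mex{1,2} = 0
g(8) = mex{0,2} = 1
g(9) = mex{0,2} = 1
g(10) = mex{0,1} = 2
g(11) = mex{0,1} = 2
g(12) = mex{1,2} = 0
The P-positions (g = 0) in 0..12 are 0, 1, 6, 7, 12.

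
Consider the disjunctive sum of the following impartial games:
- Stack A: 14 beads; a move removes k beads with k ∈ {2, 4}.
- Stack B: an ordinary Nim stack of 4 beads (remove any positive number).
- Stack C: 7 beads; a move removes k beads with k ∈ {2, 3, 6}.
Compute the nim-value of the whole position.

Grundy values for stack A (subtraction set {2, 4}):
k:     0  1  2  3  4  5  6  7  8  9 10 11 12 13 14
g(k):  0  0  1  1  2  2  0  0  1  1  2  2  0  0  1
So g(14) = 1.
Stack B is a plain Nim stack of size 4, so its Grundy value is 4.
Build the Grundy sequence for stack C with g(k) = mex{g(k−s) : s ∈ {2, 3, 6}, s ≤ k}:
g(0) = mex{} = 0
g(1) = mex{} = 0
g(2) = mex{0} = 1
g(3) = mex{0} = 1
g(4) = mex{0,1} = 2
g(5) = mex{1} = 0
g(6) = mex{0,1,2} = 3
g(7) = mex{0,2} = 1
So g(7) = 1.
The value of a disjunctive sum is the nim-sum of the parts.
Combined value = 1 ⊕ 4 ⊕ 1 = 4.

4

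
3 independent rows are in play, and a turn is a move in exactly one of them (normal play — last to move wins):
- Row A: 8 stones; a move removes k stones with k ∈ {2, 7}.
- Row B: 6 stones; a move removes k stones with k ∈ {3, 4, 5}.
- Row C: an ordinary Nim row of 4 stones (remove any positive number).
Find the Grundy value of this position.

4

Grundy values for row A (subtraction set {2, 7}):
g(0) = mex{} = 0
g(1) = mex{} = 0
g(2) = mex{0} = 1
g(3) = mex{0} = 1
g(4) = mex{1} = 0
g(5) = mex{1} = 0
g(6) = mex{0} = 1
g(7) = mex{0} = 1
g(8) = mex{0,1} = 2
So g(8) = 2.
Build the Grundy sequence for row B with g(k) = mex{g(k−s) : s ∈ {3, 4, 5}, s ≤ k}:
k:     0  1  2  3  4  5  6
g(k):  0  0  0  1  1  1  2
So g(6) = 2.
Row C is a plain Nim row of size 4, so its Grundy value is 4.
By the Sprague-Grundy theorem, the Grundy value of a sum of independent games is the XOR of the component values.
Combined value = 2 XOR 2 XOR 4 = 4.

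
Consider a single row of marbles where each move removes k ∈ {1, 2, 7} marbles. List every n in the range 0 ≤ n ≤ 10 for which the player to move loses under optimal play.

0, 3, 6, 9

Compute g(0), g(1), … for moves {1, 2, 7}:
k:     0  1  2  3  4  5  6  7  8  9 10
g(k):  0  1  2  0  1  2  0  1  2  0  1
The P-positions (g = 0) in 0..10 are 0, 3, 6, 9.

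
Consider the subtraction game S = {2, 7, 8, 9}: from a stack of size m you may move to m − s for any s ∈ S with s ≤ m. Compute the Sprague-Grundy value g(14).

3

Compute g(0), g(1), … for moves {2, 7, 8, 9}:
g(0) = mex{} = 0
g(1) = mex{} = 0
g(2) = mex{0} = 1
g(3) = mex{0} = 1
g(4) = mex{1} = 0
g(5) = mex{1} = 0
g(6) = mex{0} = 1
g(7) = mex{0} = 1
g(8) = mex{0,1} = 2
g(9) = mex{0,1} = 2
g(10) = mex{0,1,2} = 3
g(11) = mex{0,1,2} = 3
g(12) = mex{0,1,3} = 2
g(13) = mex{0,1,3} = 2
g(14) = mex{0,1,2} = 3
So g(14) = 3.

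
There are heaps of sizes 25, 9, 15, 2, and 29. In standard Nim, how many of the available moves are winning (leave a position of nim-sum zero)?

0

Compute the nim-sum pairwise:
25 XOR 9 = 16
16 XOR 15 = 31
31 XOR 2 = 29
29 XOR 29 = 0
The nim-sum is already 0, so every move leaves a nonzero nim-sum — there are no winning moves.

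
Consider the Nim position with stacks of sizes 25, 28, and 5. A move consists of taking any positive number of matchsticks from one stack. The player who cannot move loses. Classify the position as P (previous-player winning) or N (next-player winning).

Compute the nim-sum pairwise:
25 ⊕ 28 = 5
5 ⊕ 5 = 0
The nim-sum is 0, so this is a P-position: the player to move is in a losing position under optimal play.

P-position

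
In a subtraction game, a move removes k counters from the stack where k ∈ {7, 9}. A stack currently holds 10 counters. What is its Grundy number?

Grundy values for subtraction set {7, 9}:
k:     0  1  2  3  4  5  6  7  8  9 10
g(k):  0  0  0  0  0  0  0  1  1  1  1
So g(10) = 1.

1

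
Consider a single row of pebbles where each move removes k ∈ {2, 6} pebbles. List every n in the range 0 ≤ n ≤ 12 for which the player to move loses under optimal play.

0, 1, 4, 5, 8, 9, 12

Compute g(0), g(1), … for moves {2, 6}:
g(0) = mex{} = 0
g(1) = mex{} = 0
g(2) = mex{0} = 1
g(3) = mex{0} = 1
g(4) = mex{1} = 0
g(5) = mex{1} = 0
g(6) = mex{0} = 1
g(7) = mex{0} = 1
g(8) = mex{1} = 0
g(9) = mex{1} = 0
g(10) = mex{0} = 1
g(11) = mex{0} = 1
g(12) = mex{1} = 0
The P-positions (g = 0) in 0..12 are 0, 1, 4, 5, 8, 9, 12.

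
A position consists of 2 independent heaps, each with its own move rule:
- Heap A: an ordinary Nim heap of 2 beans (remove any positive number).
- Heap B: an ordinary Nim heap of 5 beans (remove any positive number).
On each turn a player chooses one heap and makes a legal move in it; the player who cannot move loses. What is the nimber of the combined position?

Heap A is a plain Nim heap of size 2, so its Grundy value is 2.
Heap B is a plain Nim heap of size 5, so its Grundy value is 5.
The value of a disjunctive sum is the nim-sum of the parts.
Combined value = 2 XOR 5 = 7.

7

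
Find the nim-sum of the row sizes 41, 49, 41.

49

In binary:
  101001  (41)
  110001  (49)
  101001  (41)
  ------
  110001  (49)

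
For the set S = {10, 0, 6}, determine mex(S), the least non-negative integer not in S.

1

0 is in the set but 1 is not, so the mex is 1.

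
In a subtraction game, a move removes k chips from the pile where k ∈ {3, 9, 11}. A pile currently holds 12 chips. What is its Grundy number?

Build the Grundy sequence with g(k) = mex{g(k−s) : s ∈ {3, 9, 11}, s ≤ k}:
g(0) = mex{} = 0
g(1) = mex{} = 0
g(2) = mex{} = 0
g(3) = mex{0} = 1
g(4) = mex{0} = 1
g(5) = mex{0} = 1
g(6) = mex{1} = 0
g(7) = mex{1} = 0
g(8) = mex{1} = 0
g(9) = mex{0} = 1
g(10) = mex{0} = 1
g(11) = mex{0} = 1
g(12) = mex{0,1} = 2
So g(12) = 2.

2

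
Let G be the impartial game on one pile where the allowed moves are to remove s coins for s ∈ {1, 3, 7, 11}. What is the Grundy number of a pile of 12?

0

Grundy values for subtraction set {1, 3, 7, 11}:
g(0) = mex{} = 0
g(1) = mex{0} = 1
g(2) = mex{1} = 0
g(3) = mex{0} = 1
g(4) = mex{1} = 0
g(5) = mex{0} = 1
g(6) = mex{1} = 0
g(7) = mex{0} = 1
g(8) = mex{1} = 0
g(9) = mex{0} = 1
g(10) = mex{1} = 0
g(11) = mex{0} = 1
g(12) = mex{1} = 0
So g(12) = 0.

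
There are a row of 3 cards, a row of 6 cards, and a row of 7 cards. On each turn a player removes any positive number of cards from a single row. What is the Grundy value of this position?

Nim-sum: 3 ⊕ 6 ⊕ 7 = 2.

2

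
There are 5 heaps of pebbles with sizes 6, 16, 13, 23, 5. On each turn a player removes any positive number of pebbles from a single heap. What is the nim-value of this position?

9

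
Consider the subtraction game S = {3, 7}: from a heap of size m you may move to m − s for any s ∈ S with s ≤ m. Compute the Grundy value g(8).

2

Build the Grundy sequence with g(k) = mex{g(k−s) : s ∈ {3, 7}, s ≤ k}:
k:     0  1  2  3  4  5  6  7  8
g(k):  0  0  0  1  1  1  0  2  2
So g(8) = 2.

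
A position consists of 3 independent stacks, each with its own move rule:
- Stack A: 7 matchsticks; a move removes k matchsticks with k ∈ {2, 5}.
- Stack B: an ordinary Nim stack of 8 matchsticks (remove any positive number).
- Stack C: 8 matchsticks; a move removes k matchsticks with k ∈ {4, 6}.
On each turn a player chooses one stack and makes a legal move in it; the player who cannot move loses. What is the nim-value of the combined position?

Build the Grundy sequence for stack A with g(k) = mex{g(k−s) : s ∈ {2, 5}, s ≤ k}:
g(0) = mex{} = 0
g(1) = mex{} = 0
g(2) = mex{0} = 1
g(3) = mex{0} = 1
g(4) = mex{1} = 0
g(5) = mex{0,1} = 2
g(6) = mex{0} = 1
g(7) = mex{1,2} = 0
So g(7) = 0.
Stack B is a plain Nim stack of size 8, so its Grundy value is 8.
Grundy values for stack C (subtraction set {4, 6}):
g(0) = mex{} = 0
g(1) = mex{} = 0
g(2) = mex{} = 0
g(3) = mex{} = 0
g(4) = mex{0} = 1
g(5) = mex{0} = 1
g(6) = mex{0} = 1
g(7) = mex{0} = 1
g(8) = mex{0,1} = 2
So g(8) = 2.
By the Sprague-Grundy theorem, the Grundy value of a sum of independent games is the XOR of the component values.
Combined value = 0 ⊕ 8 ⊕ 2 = 10.

10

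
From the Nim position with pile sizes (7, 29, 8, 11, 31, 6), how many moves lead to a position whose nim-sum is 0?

Nim-sum: 7 ^ 29 ^ 8 ^ 11 ^ 31 ^ 6 = 0.
The nim-sum is already 0, so every move leaves a nonzero nim-sum — there are no winning moves.

0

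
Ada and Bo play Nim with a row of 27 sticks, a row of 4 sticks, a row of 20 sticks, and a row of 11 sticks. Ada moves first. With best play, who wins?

Bo wins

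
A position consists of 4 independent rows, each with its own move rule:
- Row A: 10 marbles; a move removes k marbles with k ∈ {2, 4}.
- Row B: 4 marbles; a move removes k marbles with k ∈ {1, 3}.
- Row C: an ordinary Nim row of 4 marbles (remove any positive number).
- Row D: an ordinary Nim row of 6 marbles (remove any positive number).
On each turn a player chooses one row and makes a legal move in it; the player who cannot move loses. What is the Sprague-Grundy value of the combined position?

Build the Grundy sequence for row A with g(k) = mex{g(k−s) : s ∈ {2, 4}, s ≤ k}:
g(0) = mex{} = 0
g(1) = mex{} = 0
g(2) = mex{0} = 1
g(3) = mex{0} = 1
g(4) = mex{0,1} = 2
g(5) = mex{0,1} = 2
g(6) = mex{1,2} = 0
g(7) = mex{1,2} = 0
g(8) = mex{0,2} = 1
g(9) = mex{0,2} = 1
g(10) = mex{0,1} = 2
So g(10) = 2.
Grundy values for row B (subtraction set {1, 3}):
k:     0  1  2  3  4
g(k):  0  1  0  1  0
So g(4) = 0.
Row C is a plain Nim row of size 4, so its Grundy value is 4.
Row D is a plain Nim row of size 6, so its Grundy value is 6.
The value of a disjunctive sum is the nim-sum of the parts.
Combined value = 2 ⊕ 0 ⊕ 4 ⊕ 6 = 0.

0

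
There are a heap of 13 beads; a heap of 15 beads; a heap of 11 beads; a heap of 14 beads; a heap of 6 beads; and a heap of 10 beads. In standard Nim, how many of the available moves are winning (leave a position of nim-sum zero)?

Compute the nim-sum pairwise:
13 XOR 15 = 2
2 XOR 11 = 9
9 XOR 14 = 7
7 XOR 6 = 1
1 XOR 10 = 11
The overall nim-sum is X = 11. A heap of size p has a winning move iff p XOR X < p (reduce it to p XOR X).
  13: 13 XOR 11 = 6 < 13 — winning move (to 6).
  15: 15 XOR 11 = 4 < 15 — winning move (to 4).
  11: 11 XOR 11 = 0 < 11 — winning move (to 0).
  14: 14 XOR 11 = 5 < 14 — winning move (to 5).
  6: 6 XOR 11 = 13 ≥ 6 — no move.
  10: 10 XOR 11 = 1 < 10 — winning move (to 1).
That gives 5 winning moves.

5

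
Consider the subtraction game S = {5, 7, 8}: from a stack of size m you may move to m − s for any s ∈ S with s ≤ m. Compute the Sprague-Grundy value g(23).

2

Compute g(0), g(1), … for moves {5, 7, 8}:
k:     0  1  2  3  4  5  6  7  8  9 10 11 12 13 14 15 16 17 18 19 20 21 22 23
g(k):  0  0  0  0  0  1  1  1  1  1  2  2  2  0  0  0  0  0  1  1  1  1  1  2
So g(23) = 2.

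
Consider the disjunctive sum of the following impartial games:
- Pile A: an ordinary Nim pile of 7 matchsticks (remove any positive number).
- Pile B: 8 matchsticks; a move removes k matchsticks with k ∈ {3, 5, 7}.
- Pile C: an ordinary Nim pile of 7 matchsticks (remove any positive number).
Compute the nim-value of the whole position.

Pile A is a plain Nim pile of size 7, so its Grundy value is 7.
Build the Grundy sequence for pile B with g(k) = mex{g(k−s) : s ∈ {3, 5, 7}, s ≤ k}:
g(0) = mex{} = 0
g(1) = mex{} = 0
g(2) = mex{} = 0
g(3) = mex{0} = 1
g(4) = mex{0} = 1
g(5) = mex{0} = 1
g(6) = mex{0,1} = 2
g(7) = mex{0,1} = 2
g(8) = mex{0,1} = 2
So g(8) = 2.
Pile C is a plain Nim pile of size 7, so its Grundy value is 7.
The value of a disjunctive sum is the nim-sum of the parts.
Combined value = 7 XOR 2 XOR 7 = 2.

2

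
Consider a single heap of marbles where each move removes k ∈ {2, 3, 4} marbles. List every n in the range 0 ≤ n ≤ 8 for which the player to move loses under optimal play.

Compute g(0), g(1), … for moves {2, 3, 4}:
k:     0  1  2  3  4  5  6  7  8
g(k):  0  0  1  1  2  2  0  0  1
The P-positions (g = 0) in 0..8 are 0, 1, 6, 7.

0, 1, 6, 7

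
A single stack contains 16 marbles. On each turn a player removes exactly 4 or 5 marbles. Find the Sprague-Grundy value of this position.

Build the Grundy sequence with g(k) = mex{g(k−s) : s ∈ {4, 5}, s ≤ k}:
k:     0  1  2  3  4  5  6  7  8  9 10 11 12 13 14 15 16
g(k):  0  0  0  0  1  1  1  1  2  0  0  0  0  1  1  1  1
So g(16) = 1.

1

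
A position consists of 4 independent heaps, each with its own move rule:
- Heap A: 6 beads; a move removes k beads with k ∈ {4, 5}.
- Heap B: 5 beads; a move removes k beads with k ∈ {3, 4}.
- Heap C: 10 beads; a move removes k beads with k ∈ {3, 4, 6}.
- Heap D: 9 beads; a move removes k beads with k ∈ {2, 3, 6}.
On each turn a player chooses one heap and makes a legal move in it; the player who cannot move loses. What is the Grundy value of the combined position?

0

Build the Grundy sequence for heap A with g(k) = mex{g(k−s) : s ∈ {4, 5}, s ≤ k}:
k:     0  1  2  3  4  5  6
g(k):  0  0  0  0  1  1  1
So g(6) = 1.
Grundy values for heap B (subtraction set {3, 4}):
k:     0  1  2  3  4  5
g(k):  0  0  0  1  1  1
So g(5) = 1.
Build the Grundy sequence for heap C with g(k) = mex{g(k−s) : s ∈ {3, 4, 6}, s ≤ k}:
g(0) = mex{} = 0
g(1) = mex{} = 0
g(2) = mex{} = 0
g(3) = mex{0} = 1
g(4) = mex{0} = 1
g(5) = mex{0} = 1
g(6) = mex{0,1} = 2
g(7) = mex{0,1} = 2
g(8) = mex{0,1} = 2
g(9) = mex{1,2} = 0
g(10) = mex{1,2} = 0
So g(10) = 0.
Grundy values for heap D (subtraction set {2, 3, 6}):
g(0) = mex{} = 0
g(1) = mex{} = 0
g(2) = mex{0} = 1
g(3) = mex{0} = 1
g(4) = mex{0,1} = 2
g(5) = mex{1} = 0
g(6) = mex{0,1,2} = 3
g(7) = mex{0,2} = 1
g(8) = mex{0,1,3} = 2
g(9) = mex{1,3} = 0
So g(9) = 0.
The value of a disjunctive sum is the nim-sum of the parts.
Combined value = 1 XOR 1 XOR 0 XOR 0 = 0.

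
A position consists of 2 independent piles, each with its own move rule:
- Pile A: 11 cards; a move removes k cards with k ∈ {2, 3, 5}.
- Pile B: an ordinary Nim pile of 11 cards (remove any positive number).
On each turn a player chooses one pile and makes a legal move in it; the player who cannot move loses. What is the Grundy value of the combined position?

9

Grundy values for pile A (subtraction set {2, 3, 5}):
g(0) = mex{} = 0
g(1) = mex{} = 0
g(2) = mex{0} = 1
g(3) = mex{0} = 1
g(4) = mex{0,1} = 2
g(5) = mex{0,1} = 2
g(6) = mex{0,1,2} = 3
g(7) = mex{1,2} = 0
g(8) = mex{1,2,3} = 0
g(9) = mex{0,2,3} = 1
g(10) = mex{0,2} = 1
g(11) = mex{0,1,3} = 2
So g(11) = 2.
Pile B is a plain Nim pile of size 11, so its Grundy value is 11.
The value of a disjunctive sum is the nim-sum of the parts.
Combined value = 2 XOR 11 = 9.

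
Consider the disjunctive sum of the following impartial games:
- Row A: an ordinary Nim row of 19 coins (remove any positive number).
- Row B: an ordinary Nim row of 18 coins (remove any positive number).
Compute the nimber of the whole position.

1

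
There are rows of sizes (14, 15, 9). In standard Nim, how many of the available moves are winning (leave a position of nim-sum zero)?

3

In binary:
  1110  (14)
  1111  (15)
  1001  (9)
  ----
  1000  (8)
The overall nim-sum is X = 8. A row of size p has a winning move iff p XOR X < p (reduce it to p XOR X).
  14: 14 XOR 8 = 6 < 14 — winning move (to 6).
  15: 15 XOR 8 = 7 < 15 — winning move (to 7).
  9: 9 XOR 8 = 1 < 9 — winning move (to 1).
That gives 3 winning moves.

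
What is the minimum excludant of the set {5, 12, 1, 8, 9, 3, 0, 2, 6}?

4

The values 0, 1, 2, 3 are all present; 4 is the first non-negative integer missing from the set.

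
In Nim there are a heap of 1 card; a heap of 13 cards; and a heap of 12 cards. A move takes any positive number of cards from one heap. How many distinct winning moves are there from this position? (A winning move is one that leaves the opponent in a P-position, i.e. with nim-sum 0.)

Nim-sum: 1 ⊕ 13 ⊕ 12 = 0.
The nim-sum is already 0, so every move leaves a nonzero nim-sum — there are no winning moves.

0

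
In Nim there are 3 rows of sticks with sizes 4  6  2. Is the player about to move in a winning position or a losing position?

Losing position

Compute the nim-sum pairwise:
4 XOR 6 = 2
2 XOR 2 = 0
The nim-sum is 0, so this is a P-position: the player to move is in a losing position under optimal play.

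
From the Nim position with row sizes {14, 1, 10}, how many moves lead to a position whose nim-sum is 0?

1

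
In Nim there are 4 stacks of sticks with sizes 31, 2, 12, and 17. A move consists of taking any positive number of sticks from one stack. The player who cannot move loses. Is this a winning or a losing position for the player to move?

Compute the nim-sum pairwise:
31 XOR 2 = 29
29 XOR 12 = 17
17 XOR 17 = 0
The nim-sum is 0, so this is a P-position: the player to move is in a losing position under optimal play.

Losing position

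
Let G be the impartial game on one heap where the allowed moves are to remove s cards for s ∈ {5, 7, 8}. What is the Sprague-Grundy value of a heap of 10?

Grundy values for subtraction set {5, 7, 8}:
g(0) = mex{} = 0
g(1) = mex{} = 0
g(2) = mex{} = 0
g(3) = mex{} = 0
g(4) = mex{} = 0
g(5) = mex{0} = 1
g(6) = mex{0} = 1
g(7) = mex{0} = 1
g(8) = mex{0} = 1
g(9) = mex{0} = 1
g(10) = mex{0,1} = 2
So g(10) = 2.

2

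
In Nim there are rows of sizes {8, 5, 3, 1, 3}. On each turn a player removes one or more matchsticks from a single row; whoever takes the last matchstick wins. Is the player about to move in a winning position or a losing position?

Winning position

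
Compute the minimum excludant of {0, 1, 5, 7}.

The values 0, 1 are all present; 2 is the first non-negative integer missing from the set.

2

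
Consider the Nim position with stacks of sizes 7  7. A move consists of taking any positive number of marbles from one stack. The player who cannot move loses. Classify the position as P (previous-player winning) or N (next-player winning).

Compute the nim-sum pairwise:
7 XOR 7 = 0
The nim-sum is 0, so this is a P-position: the player to move is in a losing position under optimal play.

P-position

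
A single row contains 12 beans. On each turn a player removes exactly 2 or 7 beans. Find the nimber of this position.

1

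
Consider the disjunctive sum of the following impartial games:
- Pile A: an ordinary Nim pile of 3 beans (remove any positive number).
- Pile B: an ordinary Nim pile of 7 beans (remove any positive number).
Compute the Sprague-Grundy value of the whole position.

4

Pile A is a plain Nim pile of size 3, so its Grundy value is 3.
Pile B is a plain Nim pile of size 7, so its Grundy value is 7.
The value of a disjunctive sum is the nim-sum of the parts.
Combined value = 3 ⊕ 7 = 4.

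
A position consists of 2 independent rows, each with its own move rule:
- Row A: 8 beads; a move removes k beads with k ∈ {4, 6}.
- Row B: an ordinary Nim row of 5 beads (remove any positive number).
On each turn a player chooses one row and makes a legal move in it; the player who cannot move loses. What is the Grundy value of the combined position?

7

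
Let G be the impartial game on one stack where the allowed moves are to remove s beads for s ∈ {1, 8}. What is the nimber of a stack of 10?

1

Grundy values for subtraction set {1, 8}:
k:     0  1  2  3  4  5  6  7  8  9 10
g(k):  0  1  0  1  0  1  0  1  2  0  1
So g(10) = 1.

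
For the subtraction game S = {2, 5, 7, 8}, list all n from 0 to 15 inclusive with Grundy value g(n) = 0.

0, 1, 4, 10, 13, 14

Compute g(0), g(1), … for moves {2, 5, 7, 8}:
k:     0  1  2  3  4  5  6  7  8  9 10 11 12 13 14 15
g(k):  0  0  1  1  0  2  1  3  2  2  0  3  1  0  0  1
The P-positions (g = 0) in 0..15 are 0, 1, 4, 10, 13, 14.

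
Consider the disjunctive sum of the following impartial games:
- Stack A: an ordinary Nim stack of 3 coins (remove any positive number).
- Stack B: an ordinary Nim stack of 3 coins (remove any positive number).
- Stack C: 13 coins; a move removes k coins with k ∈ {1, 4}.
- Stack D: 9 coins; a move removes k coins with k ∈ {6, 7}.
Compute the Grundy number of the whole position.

0

Stack A is a plain Nim stack of size 3, so its Grundy value is 3.
Stack B is a plain Nim stack of size 3, so its Grundy value is 3.
Grundy values for stack C (subtraction set {1, 4}):
k:     0  1  2  3  4  5  6  7  8  9 10 11 12 13
g(k):  0  1  0  1  2  0  1  0  1  2  0  1  0  1
So g(13) = 1.
Build the Grundy sequence for stack D with g(k) = mex{g(k−s) : s ∈ {6, 7}, s ≤ k}:
g(0) = mex{} = 0
g(1) = mex{} = 0
g(2) = mex{} = 0
g(3) = mex{} = 0
g(4) = mex{} = 0
g(5) = mex{} = 0
g(6) = mex{0} = 1
g(7) = mex{0} = 1
g(8) = mex{0} = 1
g(9) = mex{0} = 1
So g(9) = 1.
By the Sprague-Grundy theorem, the Grundy value of a sum of independent games is the XOR of the component values.
Combined value = 3 XOR 3 XOR 1 XOR 1 = 0.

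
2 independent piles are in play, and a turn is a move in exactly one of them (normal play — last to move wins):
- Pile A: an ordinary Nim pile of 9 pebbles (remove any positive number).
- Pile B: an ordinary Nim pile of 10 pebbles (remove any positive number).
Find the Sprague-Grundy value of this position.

3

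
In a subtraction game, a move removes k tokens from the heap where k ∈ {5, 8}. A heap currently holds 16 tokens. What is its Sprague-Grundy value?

0

Build the Grundy sequence with g(k) = mex{g(k−s) : s ∈ {5, 8}, s ≤ k}:
k:     0  1  2  3  4  5  6  7  8  9 10 11 12 13 14 15 16
g(k):  0  0  0  0  0  1  1  1  1  1  2  2  2  0  0  0  0
So g(16) = 0.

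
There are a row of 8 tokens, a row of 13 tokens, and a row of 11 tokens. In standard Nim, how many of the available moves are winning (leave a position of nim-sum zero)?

Nim-sum: 8 ^ 13 ^ 11 = 14.
The overall nim-sum is X = 14. A row of size p has a winning move iff p XOR X < p (reduce it to p XOR X).
  8: 8 XOR 14 = 6 < 8 — winning move (to 6).
  13: 13 XOR 14 = 3 < 13 — winning move (to 3).
  11: 11 XOR 14 = 5 < 11 — winning move (to 5).
That gives 3 winning moves.

3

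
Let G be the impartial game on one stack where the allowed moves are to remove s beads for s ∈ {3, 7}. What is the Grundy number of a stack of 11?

0

Build the Grundy sequence with g(k) = mex{g(k−s) : s ∈ {3, 7}, s ≤ k}:
k:     0  1  2  3  4  5  6  7  8  9 10 11
g(k):  0  0  0  1  1  1  0  2  2  1  0  0
So g(11) = 0.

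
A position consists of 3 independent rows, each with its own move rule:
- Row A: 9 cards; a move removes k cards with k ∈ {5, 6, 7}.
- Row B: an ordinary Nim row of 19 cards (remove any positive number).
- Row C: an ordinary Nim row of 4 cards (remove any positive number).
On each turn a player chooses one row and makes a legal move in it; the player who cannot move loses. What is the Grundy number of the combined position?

22

For row A, compute g(0), g(1), … with moves {5, 6, 7}:
g(0) = mex{} = 0
g(1) = mex{} = 0
g(2) = mex{} = 0
g(3) = mex{} = 0
g(4) = mex{} = 0
g(5) = mex{0} = 1
g(6) = mex{0} = 1
g(7) = mex{0} = 1
g(8) = mex{0} = 1
g(9) = mex{0} = 1
So g(9) = 1.
Row B is a plain Nim row of size 19, so its Grundy value is 19.
Row C is a plain Nim row of size 4, so its Grundy value is 4.
The value of a disjunctive sum is the nim-sum of the parts.
Combined value = 1 XOR 19 XOR 4 = 22.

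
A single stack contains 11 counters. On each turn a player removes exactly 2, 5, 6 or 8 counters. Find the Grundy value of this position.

Compute g(0), g(1), … for moves {2, 5, 6, 8}:
g(0) = mex{} = 0
g(1) = mex{} = 0
g(2) = mex{0} = 1
g(3) = mex{0} = 1
g(4) = mex{1} = 0
g(5) = mex{0,1} = 2
g(6) = mex{0} = 1
g(7) = mex{0,1,2} = 3
g(8) = mex{0,1} = 2
g(9) = mex{0,1,3} = 2
g(10) = mex{0,1,2} = 3
g(11) = mex{1,2} = 0
So g(11) = 0.

0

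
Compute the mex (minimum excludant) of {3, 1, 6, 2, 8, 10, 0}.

4

The values 0, 1, 2, 3 are all present; 4 is the first non-negative integer missing from the set.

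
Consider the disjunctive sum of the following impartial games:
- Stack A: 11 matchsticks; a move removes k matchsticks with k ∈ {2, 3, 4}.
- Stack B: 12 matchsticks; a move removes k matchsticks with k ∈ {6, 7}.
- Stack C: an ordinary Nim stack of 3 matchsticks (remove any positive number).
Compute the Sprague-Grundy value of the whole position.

3

Build the Grundy sequence for stack A with g(k) = mex{g(k−s) : s ∈ {2, 3, 4}, s ≤ k}:
k:     0  1  2  3  4  5  6  7  8  9 10 11
g(k):  0  0  1  1  2  2  0  0  1  1  2  2
So g(11) = 2.
For stack B, compute g(0), g(1), … with moves {6, 7}:
g(0) = mex{} = 0
g(1) = mex{} = 0
g(2) = mex{} = 0
g(3) = mex{} = 0
g(4) = mex{} = 0
g(5) = mex{} = 0
g(6) = mex{0} = 1
g(7) = mex{0} = 1
g(8) = mex{0} = 1
g(9) = mex{0} = 1
g(10) = mex{0} = 1
g(11) = mex{0} = 1
g(12) = mex{0,1} = 2
So g(12) = 2.
Stack C is a plain Nim stack of size 3, so its Grundy value is 3.
The value of a disjunctive sum is the nim-sum of the parts.
Combined value = 2 ⊕ 2 ⊕ 3 = 3.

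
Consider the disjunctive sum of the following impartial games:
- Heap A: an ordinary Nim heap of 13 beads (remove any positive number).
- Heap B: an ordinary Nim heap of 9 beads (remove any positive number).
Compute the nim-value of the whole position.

Heap A is a plain Nim heap of size 13, so its Grundy value is 13.
Heap B is a plain Nim heap of size 9, so its Grundy value is 9.
The value of a disjunctive sum is the nim-sum of the parts.
Combined value = 13 XOR 9 = 4.

4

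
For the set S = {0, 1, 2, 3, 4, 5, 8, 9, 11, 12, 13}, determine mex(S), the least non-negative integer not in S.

The values 0, 1, 2, 3, 4, 5 are all present; 6 is the first non-negative integer missing from the set.

6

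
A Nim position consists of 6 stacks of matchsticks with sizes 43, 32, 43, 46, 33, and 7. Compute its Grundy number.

40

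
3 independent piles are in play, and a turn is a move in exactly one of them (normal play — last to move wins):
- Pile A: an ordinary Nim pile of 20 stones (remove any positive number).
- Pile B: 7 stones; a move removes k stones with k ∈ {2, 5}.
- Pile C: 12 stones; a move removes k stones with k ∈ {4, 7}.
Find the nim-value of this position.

20

Pile A is a plain Nim pile of size 20, so its Grundy value is 20.
For pile B, compute g(0), g(1), … with moves {2, 5}:
k:     0  1  2  3  4  5  6  7
g(k):  0  0  1  1  0  2  1  0
So g(7) = 0.
Grundy values for pile C (subtraction set {4, 7}):
k:     0  1  2  3  4  5  6  7  8  9 10 11 12
g(k):  0  0  0  0  1  1  1  1  2  2  2  0  0
So g(12) = 0.
By the Sprague-Grundy theorem, the Grundy value of a sum of independent games is the XOR of the component values.
Combined value = 20 XOR 0 XOR 0 = 20.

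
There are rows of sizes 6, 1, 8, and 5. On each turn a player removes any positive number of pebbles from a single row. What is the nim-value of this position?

10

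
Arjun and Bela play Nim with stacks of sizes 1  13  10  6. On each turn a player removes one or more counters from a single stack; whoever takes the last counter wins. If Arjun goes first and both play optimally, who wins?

Bela wins

Bitwise XOR of the heap sizes:
  0001  (1)
  1101  (13)
  1010  (10)
  0110  (6)
  ----
  0000  (0)
The nim-sum is 0, so this is a P-position: the player to move is in a losing position under optimal play; Arjun is about to move from it and so loses — Bela wins.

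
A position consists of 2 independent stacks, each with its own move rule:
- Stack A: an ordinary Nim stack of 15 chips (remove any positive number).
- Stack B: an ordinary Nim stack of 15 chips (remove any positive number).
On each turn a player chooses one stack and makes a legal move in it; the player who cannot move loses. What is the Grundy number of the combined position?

Stack A is a plain Nim stack of size 15, so its Grundy value is 15.
Stack B is a plain Nim stack of size 15, so its Grundy value is 15.
The value of a disjunctive sum is the nim-sum of the parts.
Combined value = 15 XOR 15 = 0.

0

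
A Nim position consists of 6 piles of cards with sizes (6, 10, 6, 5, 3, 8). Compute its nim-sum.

Write each in binary and XOR column by column:
  0110  (6)
  1010  (10)
  0110  (6)
  0101  (5)
  0011  (3)
  1000  (8)
  ----
  0100  (4)

4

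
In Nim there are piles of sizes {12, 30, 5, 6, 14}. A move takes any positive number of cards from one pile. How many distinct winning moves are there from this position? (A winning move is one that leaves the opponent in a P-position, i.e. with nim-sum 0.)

1

Bitwise XOR of the heap sizes:
  01100  (12)
  11110  (30)
  00101  (5)
  00110  (6)
  01110  (14)
  -----
  11111  (31)
The overall nim-sum is X = 31. A pile of size p has a winning move iff p XOR X < p (reduce it to p XOR X).
  12: 12 XOR 31 = 19 ≥ 12 — no move.
  30: 30 XOR 31 = 1 < 30 — winning move (to 1).
  5: 5 XOR 31 = 26 ≥ 5 — no move.
  6: 6 XOR 31 = 25 ≥ 6 — no move.
  14: 14 XOR 31 = 17 ≥ 14 — no move.
That gives 1 winning move.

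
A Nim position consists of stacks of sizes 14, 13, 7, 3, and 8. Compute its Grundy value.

15

In binary:
  1110  (14)
  1101  (13)
  0111  (7)
  0011  (3)
  1000  (8)
  ----
  1111  (15)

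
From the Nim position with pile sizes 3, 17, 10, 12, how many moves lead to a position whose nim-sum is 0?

1

Nim-sum: 3 ^ 17 ^ 10 ^ 12 = 20.
The overall nim-sum is X = 20. A pile of size p has a winning move iff p XOR X < p (reduce it to p XOR X).
  3: 3 XOR 20 = 23 ≥ 3 — no move.
  17: 17 XOR 20 = 5 < 17 — winning move (to 5).
  10: 10 XOR 20 = 30 ≥ 10 — no move.
  12: 12 XOR 20 = 24 ≥ 12 — no move.
That gives 1 winning move.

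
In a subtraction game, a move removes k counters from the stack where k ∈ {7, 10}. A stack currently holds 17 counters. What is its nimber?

Build the Grundy sequence with g(k) = mex{g(k−s) : s ∈ {7, 10}, s ≤ k}:
k:     0  1  2  3  4  5  6  7  8  9 10 11 12 13 14 15 16 17
g(k):  0  0  0  0  0  0  0  1  1  1  1  1  1  1  2  2  2  0
So g(17) = 0.

0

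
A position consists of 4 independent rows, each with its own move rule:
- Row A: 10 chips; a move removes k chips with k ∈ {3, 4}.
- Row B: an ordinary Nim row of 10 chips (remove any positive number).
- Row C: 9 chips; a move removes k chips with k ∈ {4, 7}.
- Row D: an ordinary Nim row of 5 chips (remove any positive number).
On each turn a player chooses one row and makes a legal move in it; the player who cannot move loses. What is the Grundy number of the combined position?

For row A, compute g(0), g(1), … with moves {3, 4}:
g(0) = mex{} = 0
g(1) = mex{} = 0
g(2) = mex{} = 0
g(3) = mex{0} = 1
g(4) = mex{0} = 1
g(5) = mex{0} = 1
g(6) = mex{0,1} = 2
g(7) = mex{1} = 0
g(8) = mex{1} = 0
g(9) = mex{1,2} = 0
g(10) = mex{0,2} = 1
So g(10) = 1.
Row B is a plain Nim row of size 10, so its Grundy value is 10.
For row C, compute g(0), g(1), … with moves {4, 7}:
g(0) = mex{} = 0
g(1) = mex{} = 0
g(2) = mex{} = 0
g(3) = mex{} = 0
g(4) = mex{0} = 1
g(5) = mex{0} = 1
g(6) = mex{0} = 1
g(7) = mex{0} = 1
g(8) = mex{0,1} = 2
g(9) = mex{0,1} = 2
So g(9) = 2.
Row D is a plain Nim row of size 5, so its Grundy value is 5.
By the Sprague-Grundy theorem, the Grundy value of a sum of independent games is the XOR of the component values.
Combined value = 1 XOR 10 XOR 2 XOR 5 = 12.

12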